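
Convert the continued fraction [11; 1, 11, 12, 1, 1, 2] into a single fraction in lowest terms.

9069/761

a_0 = 11: 11/1
a_1 = 1: 12/1
a_2 = 11: 143/12
a_3 = 12: 1728/145
a_4 = 1: 1871/157
a_5 = 1: 3599/302
a_6 = 2: 9069/761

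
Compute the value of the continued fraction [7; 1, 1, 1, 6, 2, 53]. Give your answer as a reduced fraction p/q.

Starting at the tail and folding back:
Start with 53.
2 + 1/(53/1) = 2 + 1/53 = 107/53
6 + 1/(107/53) = 6 + 53/107 = 695/107
1 + 1/(695/107) = 1 + 107/695 = 802/695
1 + 1/(802/695) = 1 + 695/802 = 1497/802
1 + 1/(1497/802) = 1 + 802/1497 = 2299/1497
7 + 1/(2299/1497) = 7 + 1497/2299 = 17590/2299

17590/2299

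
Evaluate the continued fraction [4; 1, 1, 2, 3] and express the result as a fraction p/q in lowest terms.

Start with 3.
2 + 1/(3/1) = 2 + 1/3 = 7/3
1 + 1/(7/3) = 1 + 3/7 = 10/7
1 + 1/(10/7) = 1 + 7/10 = 17/10
4 + 1/(17/10) = 4 + 10/17 = 78/17

78/17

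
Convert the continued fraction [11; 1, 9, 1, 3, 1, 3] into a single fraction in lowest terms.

2441/205

Start with 3.
1 + 1/(3/1) = 1 + 1/3 = 4/3
3 + 1/(4/3) = 3 + 3/4 = 15/4
1 + 1/(15/4) = 1 + 4/15 = 19/15
9 + 1/(19/15) = 9 + 15/19 = 186/19
1 + 1/(186/19) = 1 + 19/186 = 205/186
11 + 1/(205/186) = 11 + 186/205 = 2441/205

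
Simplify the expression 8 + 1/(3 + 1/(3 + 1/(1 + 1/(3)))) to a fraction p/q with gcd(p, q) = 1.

407/49

a_0 = 8: 8/1
a_1 = 3: 25/3
a_2 = 3: 83/10
a_3 = 1: 108/13
a_4 = 3: 407/49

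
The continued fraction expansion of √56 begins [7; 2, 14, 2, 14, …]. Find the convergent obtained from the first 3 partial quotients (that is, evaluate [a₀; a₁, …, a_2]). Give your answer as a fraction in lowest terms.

217/29

a_0 = 7: 7/1
a_1 = 2: 15/2
a_2 = 14: 217/29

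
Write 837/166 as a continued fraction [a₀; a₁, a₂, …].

⌊837/166⌋ = 5, remainder 7
⌊166/7⌋ = 23, remainder 5
⌊7/5⌋ = 1, remainder 2
⌊5/2⌋ = 2, remainder 1
⌊2/1⌋ = 2, remainder 0

[5; 23, 1, 2, 2]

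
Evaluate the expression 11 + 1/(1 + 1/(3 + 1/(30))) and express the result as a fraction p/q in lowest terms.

a_0 = 11: 11/1
a_1 = 1: 12/1
a_2 = 3: 47/4
a_3 = 30: 1422/121

1422/121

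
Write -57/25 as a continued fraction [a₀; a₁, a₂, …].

-57 ÷ 25 → quotient -3, remainder 18
25 ÷ 18 → quotient 1, remainder 7
18 ÷ 7 → quotient 2, remainder 4
7 ÷ 4 → quotient 1, remainder 3
4 ÷ 3 → quotient 1, remainder 1
3 ÷ 1 → quotient 3, remainder 0

[-3; 1, 2, 1, 1, 3]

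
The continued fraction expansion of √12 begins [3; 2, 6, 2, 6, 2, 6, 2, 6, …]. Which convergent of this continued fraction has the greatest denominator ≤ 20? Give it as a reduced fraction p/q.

45/13

a_0 = 3: 3/1  (≤ bound)
a_1 = 2: 7/2  (≤ bound)
a_2 = 6: 45/13  (≤ bound)
a_3 = 2: 97/28  (> 20, stop)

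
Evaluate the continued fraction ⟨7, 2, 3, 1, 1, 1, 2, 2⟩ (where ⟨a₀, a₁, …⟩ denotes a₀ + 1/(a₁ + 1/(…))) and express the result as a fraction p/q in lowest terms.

Start with 2.
2 + 1/(2/1) = 2 + 1/2 = 5/2
1 + 1/(5/2) = 1 + 2/5 = 7/5
1 + 1/(7/5) = 1 + 5/7 = 12/7
1 + 1/(12/7) = 1 + 7/12 = 19/12
3 + 1/(19/12) = 3 + 12/19 = 69/19
2 + 1/(69/19) = 2 + 19/69 = 157/69
7 + 1/(157/69) = 7 + 69/157 = 1168/157

1168/157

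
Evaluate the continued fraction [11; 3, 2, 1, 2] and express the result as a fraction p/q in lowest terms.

305/27

Use the convergent recurrence hₖ = aₖ·hₖ₋₁ + hₖ₋₂ (and likewise for the denominators kₖ):
a_0 = 11: 11/1
a_1 = 3: 34/3
a_2 = 2: 79/7
a_3 = 1: 113/10
a_4 = 2: 305/27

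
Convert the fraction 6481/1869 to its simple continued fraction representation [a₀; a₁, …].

[3; 2, 7, 4, 2, 13]

Run the Euclidean algorithm, recording each quotient:
⌊6481/1869⌋ = 3, remainder 874
⌊1869/874⌋ = 2, remainder 121
⌊874/121⌋ = 7, remainder 27
⌊121/27⌋ = 4, remainder 13
⌊27/13⌋ = 2, remainder 1
⌊13/1⌋ = 13, remainder 0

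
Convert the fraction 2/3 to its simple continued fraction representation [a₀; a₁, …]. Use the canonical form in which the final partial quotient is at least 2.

[0; 1, 2]

⌊2/3⌋ = 0, remainder 2
⌊3/2⌋ = 1, remainder 1
⌊2/1⌋ = 2, remainder 0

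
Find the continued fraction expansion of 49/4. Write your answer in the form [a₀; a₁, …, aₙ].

⌊49/4⌋ = 12, remainder 1
⌊4/1⌋ = 4, remainder 0

[12; 4]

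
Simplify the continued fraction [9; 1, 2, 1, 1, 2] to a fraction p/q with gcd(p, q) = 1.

a_0 = 9: 9/1
a_1 = 1: 10/1
a_2 = 2: 29/3
a_3 = 1: 39/4
a_4 = 1: 68/7
a_5 = 2: 175/18

175/18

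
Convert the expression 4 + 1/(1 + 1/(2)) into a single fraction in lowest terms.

14/3

Collapse the nested fraction from the inside out:
Start with 2.
1 + 1/(2/1) = 1 + 1/2 = 3/2
4 + 1/(3/2) = 4 + 2/3 = 14/3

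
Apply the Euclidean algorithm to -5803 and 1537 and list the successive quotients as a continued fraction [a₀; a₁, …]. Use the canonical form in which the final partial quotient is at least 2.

[-4; 4, 2, 5, 15, 2]

Run the Euclidean algorithm, recording each quotient:
-5803 = -4·1537 + 345, so a_0 = -4
1537 = 4·345 + 157, so a_1 = 4
345 = 2·157 + 31, so a_2 = 2
157 = 5·31 + 2, so a_3 = 5
31 = 15·2 + 1, so a_4 = 15
2 = 2·1 + 0, so a_5 = 2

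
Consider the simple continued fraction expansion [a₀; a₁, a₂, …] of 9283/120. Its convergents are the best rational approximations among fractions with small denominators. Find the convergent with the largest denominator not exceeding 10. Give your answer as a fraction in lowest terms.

232/3

a_0 = 77: 77/1  (≤ bound)
a_1 = 2: 155/2  (≤ bound)
a_2 = 1: 232/3  (≤ bound)
a_3 = 3: 851/11  (> 10, stop)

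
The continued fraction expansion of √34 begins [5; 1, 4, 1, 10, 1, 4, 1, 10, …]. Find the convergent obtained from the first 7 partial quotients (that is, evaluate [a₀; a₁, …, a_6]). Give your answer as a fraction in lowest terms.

Starting at the tail and folding back:
Start with 4.
1 + 1/(4/1) = 1 + 1/4 = 5/4
10 + 1/(5/4) = 10 + 4/5 = 54/5
1 + 1/(54/5) = 1 + 5/54 = 59/54
4 + 1/(59/54) = 4 + 54/59 = 290/59
1 + 1/(290/59) = 1 + 59/290 = 349/290
5 + 1/(349/290) = 5 + 290/349 = 2035/349

2035/349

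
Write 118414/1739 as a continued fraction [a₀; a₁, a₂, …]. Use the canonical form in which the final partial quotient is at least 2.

[68; 10, 1, 2, 1, 3, 3, 3]

118414 ÷ 1739 → quotient 68, remainder 162
1739 ÷ 162 → quotient 10, remainder 119
162 ÷ 119 → quotient 1, remainder 43
119 ÷ 43 → quotient 2, remainder 33
43 ÷ 33 → quotient 1, remainder 10
33 ÷ 10 → quotient 3, remainder 3
10 ÷ 3 → quotient 3, remainder 1
3 ÷ 1 → quotient 3, remainder 0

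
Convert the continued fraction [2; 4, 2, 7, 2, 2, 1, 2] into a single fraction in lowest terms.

2991/1345

Compute successive convergents:
a_0 = 2: 2/1
a_1 = 4: 9/4
a_2 = 2: 20/9
a_3 = 7: 149/67
a_4 = 2: 318/143
a_5 = 2: 785/353
a_6 = 1: 1103/496
a_7 = 2: 2991/1345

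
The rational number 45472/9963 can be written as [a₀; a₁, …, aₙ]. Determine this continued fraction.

[4; 1, 1, 3, 2, 2, 42, 6]

Apply division with remainder until the remainder is 0:
45472 = 4·9963 + 5620, so a_0 = 4
9963 = 1·5620 + 4343, so a_1 = 1
5620 = 1·4343 + 1277, so a_2 = 1
4343 = 3·1277 + 512, so a_3 = 3
1277 = 2·512 + 253, so a_4 = 2
512 = 2·253 + 6, so a_5 = 2
253 = 42·6 + 1, so a_6 = 42
6 = 6·1 + 0, so a_7 = 6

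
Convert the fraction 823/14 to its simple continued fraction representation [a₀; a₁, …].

Run the Euclidean algorithm, recording each quotient:
823 ÷ 14 → quotient 58, remainder 11
14 ÷ 11 → quotient 1, remainder 3
11 ÷ 3 → quotient 3, remainder 2
3 ÷ 2 → quotient 1, remainder 1
2 ÷ 1 → quotient 2, remainder 0

[58; 1, 3, 1, 2]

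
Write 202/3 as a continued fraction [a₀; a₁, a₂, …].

⌊202/3⌋ = 67, remainder 1
⌊3/1⌋ = 3, remainder 0

[67; 3]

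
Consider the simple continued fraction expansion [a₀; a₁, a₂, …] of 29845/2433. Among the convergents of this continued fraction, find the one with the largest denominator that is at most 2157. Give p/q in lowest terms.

9887/806

a_0 = 12: 12/1  (≤ bound)
a_1 = 3: 37/3  (≤ bound)
a_2 = 1: 49/4  (≤ bound)
a_3 = 2: 135/11  (≤ bound)
a_4 = 1: 184/15  (≤ bound)
a_5 = 53: 9887/806  (≤ bound)
a_6 = 3: 29845/2433  (> 2157, stop)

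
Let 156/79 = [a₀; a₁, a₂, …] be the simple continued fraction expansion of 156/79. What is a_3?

156 = 1·79 + 77, so a_0 = 1
79 = 1·77 + 2, so a_1 = 1
77 = 38·2 + 1, so a_2 = 38
2 = 2·1 + 0, so a_3 = 2

2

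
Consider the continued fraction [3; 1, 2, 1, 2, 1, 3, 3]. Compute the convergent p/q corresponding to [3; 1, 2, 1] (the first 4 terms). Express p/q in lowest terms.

Start with 1.
2 + 1/(1/1) = 2 + 1/1 = 3/1
1 + 1/(3/1) = 1 + 1/3 = 4/3
3 + 1/(4/3) = 3 + 3/4 = 15/4

15/4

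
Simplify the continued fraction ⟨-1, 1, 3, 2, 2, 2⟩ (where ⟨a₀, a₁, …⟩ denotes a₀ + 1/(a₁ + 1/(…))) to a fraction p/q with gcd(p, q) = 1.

-12/53

Start with 2.
2 + 1/(2/1) = 2 + 1/2 = 5/2
2 + 1/(5/2) = 2 + 2/5 = 12/5
3 + 1/(12/5) = 3 + 5/12 = 41/12
1 + 1/(41/12) = 1 + 12/41 = 53/41
-1 + 1/(53/41) = -1 + 41/53 = -12/53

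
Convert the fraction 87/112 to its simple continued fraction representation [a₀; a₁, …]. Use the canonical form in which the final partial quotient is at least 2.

⌊87/112⌋ = 0, remainder 87
⌊112/87⌋ = 1, remainder 25
⌊87/25⌋ = 3, remainder 12
⌊25/12⌋ = 2, remainder 1
⌊12/1⌋ = 12, remainder 0

[0; 1, 3, 2, 12]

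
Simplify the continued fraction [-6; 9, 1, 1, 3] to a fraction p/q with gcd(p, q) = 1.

-395/67

Start with 3.
1 + 1/(3/1) = 1 + 1/3 = 4/3
1 + 1/(4/3) = 1 + 3/4 = 7/4
9 + 1/(7/4) = 9 + 4/7 = 67/7
-6 + 1/(67/7) = -6 + 7/67 = -395/67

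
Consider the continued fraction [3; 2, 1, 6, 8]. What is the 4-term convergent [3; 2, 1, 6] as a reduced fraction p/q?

Start with 6.
1 + 1/(6/1) = 1 + 1/6 = 7/6
2 + 1/(7/6) = 2 + 6/7 = 20/7
3 + 1/(20/7) = 3 + 7/20 = 67/20

67/20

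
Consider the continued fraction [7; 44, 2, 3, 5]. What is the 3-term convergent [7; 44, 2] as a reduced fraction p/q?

625/89

Start with 2.
44 + 1/(2/1) = 44 + 1/2 = 89/2
7 + 1/(89/2) = 7 + 2/89 = 625/89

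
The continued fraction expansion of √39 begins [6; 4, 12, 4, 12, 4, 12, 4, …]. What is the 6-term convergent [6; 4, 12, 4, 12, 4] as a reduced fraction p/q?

62425/9996

Start with 4.
12 + 1/(4/1) = 12 + 1/4 = 49/4
4 + 1/(49/4) = 4 + 4/49 = 200/49
12 + 1/(200/49) = 12 + 49/200 = 2449/200
4 + 1/(2449/200) = 4 + 200/2449 = 9996/2449
6 + 1/(9996/2449) = 6 + 2449/9996 = 62425/9996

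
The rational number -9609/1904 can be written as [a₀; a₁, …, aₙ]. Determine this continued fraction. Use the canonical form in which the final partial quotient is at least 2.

[-6; 1, 20, 2, 1, 1, 5, 3]

⌊-9609/1904⌋ = -6, remainder 1815
⌊1904/1815⌋ = 1, remainder 89
⌊1815/89⌋ = 20, remainder 35
⌊89/35⌋ = 2, remainder 19
⌊35/19⌋ = 1, remainder 16
⌊19/16⌋ = 1, remainder 3
⌊16/3⌋ = 5, remainder 1
⌊3/1⌋ = 3, remainder 0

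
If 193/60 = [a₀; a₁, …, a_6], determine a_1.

193 = 3·60 + 13, so a_0 = 3
60 = 4·13 + 8, so a_1 = 4

4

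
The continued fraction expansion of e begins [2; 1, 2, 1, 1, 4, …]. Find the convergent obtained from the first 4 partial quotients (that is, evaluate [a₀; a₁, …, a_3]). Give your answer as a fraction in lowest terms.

11/4

Compute successive convergents:
a_0 = 2: 2/1
a_1 = 1: 3/1
a_2 = 2: 8/3
a_3 = 1: 11/4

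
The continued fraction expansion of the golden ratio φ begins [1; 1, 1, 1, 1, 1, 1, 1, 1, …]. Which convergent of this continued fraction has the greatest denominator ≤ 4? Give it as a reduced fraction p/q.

5/3

a_0 = 1: 1/1  (≤ bound)
a_1 = 1: 2/1  (≤ bound)
a_2 = 1: 3/2  (≤ bound)
a_3 = 1: 5/3  (≤ bound)
a_4 = 1: 8/5  (> 4, stop)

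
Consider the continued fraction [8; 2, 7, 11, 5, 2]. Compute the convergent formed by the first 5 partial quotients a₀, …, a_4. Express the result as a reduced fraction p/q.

Starting at the tail and folding back:
Start with 5.
11 + 1/(5/1) = 11 + 1/5 = 56/5
7 + 1/(56/5) = 7 + 5/56 = 397/56
2 + 1/(397/56) = 2 + 56/397 = 850/397
8 + 1/(850/397) = 8 + 397/850 = 7197/850

7197/850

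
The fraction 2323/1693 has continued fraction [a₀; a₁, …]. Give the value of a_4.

5

⌊2323/1693⌋ = 1, remainder 630
⌊1693/630⌋ = 2, remainder 433
⌊630/433⌋ = 1, remainder 197
⌊433/197⌋ = 2, remainder 39
⌊197/39⌋ = 5, remainder 2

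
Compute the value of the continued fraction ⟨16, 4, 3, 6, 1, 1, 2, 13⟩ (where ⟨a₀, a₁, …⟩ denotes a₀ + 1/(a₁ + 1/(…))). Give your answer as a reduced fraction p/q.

97617/6014

a_0 = 16: 16/1
a_1 = 4: 65/4
a_2 = 3: 211/13
a_3 = 6: 1331/82
a_4 = 1: 1542/95
a_5 = 1: 2873/177
a_6 = 2: 7288/449
a_7 = 13: 97617/6014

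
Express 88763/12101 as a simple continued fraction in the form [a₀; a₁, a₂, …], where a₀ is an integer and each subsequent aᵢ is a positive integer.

⌊88763/12101⌋ = 7, remainder 4056
⌊12101/4056⌋ = 2, remainder 3989
⌊4056/3989⌋ = 1, remainder 67
⌊3989/67⌋ = 59, remainder 36
⌊67/36⌋ = 1, remainder 31
⌊36/31⌋ = 1, remainder 5
⌊31/5⌋ = 6, remainder 1
⌊5/1⌋ = 5, remainder 0

[7; 2, 1, 59, 1, 1, 6, 5]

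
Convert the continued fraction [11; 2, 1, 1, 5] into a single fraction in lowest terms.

319/28

Start with 5.
1 + 1/(5/1) = 1 + 1/5 = 6/5
1 + 1/(6/5) = 1 + 5/6 = 11/6
2 + 1/(11/6) = 2 + 6/11 = 28/11
11 + 1/(28/11) = 11 + 11/28 = 319/28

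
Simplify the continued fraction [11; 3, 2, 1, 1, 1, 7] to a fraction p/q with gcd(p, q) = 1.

2327/206

Start with 7.
1 + 1/(7/1) = 1 + 1/7 = 8/7
1 + 1/(8/7) = 1 + 7/8 = 15/8
1 + 1/(15/8) = 1 + 8/15 = 23/15
2 + 1/(23/15) = 2 + 15/23 = 61/23
3 + 1/(61/23) = 3 + 23/61 = 206/61
11 + 1/(206/61) = 11 + 61/206 = 2327/206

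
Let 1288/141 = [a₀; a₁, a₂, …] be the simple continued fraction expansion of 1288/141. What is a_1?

7

1288 ÷ 141 → quotient 9, remainder 19
141 ÷ 19 → quotient 7, remainder 8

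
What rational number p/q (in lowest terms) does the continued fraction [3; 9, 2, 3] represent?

Use the convergent recurrence hₖ = aₖ·hₖ₋₁ + hₖ₋₂ (and likewise for the denominators kₖ):
a_0 = 3: 3/1
a_1 = 9: 28/9
a_2 = 2: 59/19
a_3 = 3: 205/66

205/66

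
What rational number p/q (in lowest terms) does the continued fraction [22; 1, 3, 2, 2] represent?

501/22

Compute successive convergents:
a_0 = 22: 22/1
a_1 = 1: 23/1
a_2 = 3: 91/4
a_3 = 2: 205/9
a_4 = 2: 501/22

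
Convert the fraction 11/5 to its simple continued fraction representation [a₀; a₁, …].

[2; 5]

⌊11/5⌋ = 2, remainder 1
⌊5/1⌋ = 5, remainder 0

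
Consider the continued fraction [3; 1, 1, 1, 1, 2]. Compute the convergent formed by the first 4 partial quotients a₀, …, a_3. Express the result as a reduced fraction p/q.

Start with 1.
1 + 1/(1/1) = 1 + 1/1 = 2/1
1 + 1/(2/1) = 1 + 1/2 = 3/2
3 + 1/(3/2) = 3 + 2/3 = 11/3

11/3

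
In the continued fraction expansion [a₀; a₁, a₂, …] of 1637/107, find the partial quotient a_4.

10

1637 ÷ 107 → quotient 15, remainder 32
107 ÷ 32 → quotient 3, remainder 11
32 ÷ 11 → quotient 2, remainder 10
11 ÷ 10 → quotient 1, remainder 1
10 ÷ 1 → quotient 10, remainder 0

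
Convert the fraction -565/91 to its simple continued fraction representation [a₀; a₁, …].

⌊-565/91⌋ = -7, remainder 72
⌊91/72⌋ = 1, remainder 19
⌊72/19⌋ = 3, remainder 15
⌊19/15⌋ = 1, remainder 4
⌊15/4⌋ = 3, remainder 3
⌊4/3⌋ = 1, remainder 1
⌊3/1⌋ = 3, remainder 0

[-7; 1, 3, 1, 3, 1, 3]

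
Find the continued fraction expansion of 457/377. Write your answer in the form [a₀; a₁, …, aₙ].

Repeatedly divide and take the remainder:
457 = 1·377 + 80, so a_0 = 1
377 = 4·80 + 57, so a_1 = 4
80 = 1·57 + 23, so a_2 = 1
57 = 2·23 + 11, so a_3 = 2
23 = 2·11 + 1, so a_4 = 2
11 = 11·1 + 0, so a_5 = 11

[1; 4, 1, 2, 2, 11]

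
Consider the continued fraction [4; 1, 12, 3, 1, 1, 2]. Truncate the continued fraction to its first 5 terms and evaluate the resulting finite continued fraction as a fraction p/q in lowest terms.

Compute successive convergents:
a_0 = 4: 4/1
a_1 = 1: 5/1
a_2 = 12: 64/13
a_3 = 3: 197/40
a_4 = 1: 261/53

261/53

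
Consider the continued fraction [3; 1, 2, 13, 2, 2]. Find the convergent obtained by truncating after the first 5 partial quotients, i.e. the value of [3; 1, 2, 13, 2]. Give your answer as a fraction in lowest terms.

Start with 2.
13 + 1/(2/1) = 13 + 1/2 = 27/2
2 + 1/(27/2) = 2 + 2/27 = 56/27
1 + 1/(56/27) = 1 + 27/56 = 83/56
3 + 1/(83/56) = 3 + 56/83 = 305/83

305/83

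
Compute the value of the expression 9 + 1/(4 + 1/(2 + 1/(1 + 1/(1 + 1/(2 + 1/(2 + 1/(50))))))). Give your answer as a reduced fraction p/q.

a_0 = 9: 9/1
a_1 = 4: 37/4
a_2 = 2: 83/9
a_3 = 1: 120/13
a_4 = 1: 203/22
a_5 = 2: 526/57
a_6 = 2: 1255/136
a_7 = 50: 63276/6857

63276/6857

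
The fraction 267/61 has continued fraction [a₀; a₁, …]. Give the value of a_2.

267 = 4·61 + 23, so a_0 = 4
61 = 2·23 + 15, so a_1 = 2
23 = 1·15 + 8, so a_2 = 1

1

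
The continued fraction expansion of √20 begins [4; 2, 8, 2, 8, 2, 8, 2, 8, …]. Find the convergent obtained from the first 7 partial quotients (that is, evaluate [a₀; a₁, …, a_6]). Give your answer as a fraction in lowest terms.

Start with 8.
2 + 1/(8/1) = 2 + 1/8 = 17/8
8 + 1/(17/8) = 8 + 8/17 = 144/17
2 + 1/(144/17) = 2 + 17/144 = 305/144
8 + 1/(305/144) = 8 + 144/305 = 2584/305
2 + 1/(2584/305) = 2 + 305/2584 = 5473/2584
4 + 1/(5473/2584) = 4 + 2584/5473 = 24476/5473

24476/5473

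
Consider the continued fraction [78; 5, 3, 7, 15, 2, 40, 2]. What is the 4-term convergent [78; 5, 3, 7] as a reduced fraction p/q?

Use the convergent recurrence hₖ = aₖ·hₖ₋₁ + hₖ₋₂ (and likewise for the denominators kₖ):
a_0 = 78: 78/1
a_1 = 5: 391/5
a_2 = 3: 1251/16
a_3 = 7: 9148/117

9148/117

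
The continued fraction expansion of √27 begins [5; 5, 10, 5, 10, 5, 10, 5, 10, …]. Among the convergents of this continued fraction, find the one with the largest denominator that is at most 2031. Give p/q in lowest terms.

List convergents until the denominator exceeds the bound:
a_0 = 5: 5/1  (≤ bound)
a_1 = 5: 26/5  (≤ bound)
a_2 = 10: 265/51  (≤ bound)
a_3 = 5: 1351/260  (≤ bound)
a_4 = 10: 13775/2651  (> 2031, stop)

1351/260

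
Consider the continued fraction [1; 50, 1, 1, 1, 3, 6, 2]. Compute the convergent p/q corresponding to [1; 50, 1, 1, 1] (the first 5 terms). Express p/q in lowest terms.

a_0 = 1: 1/1
a_1 = 50: 51/50
a_2 = 1: 52/51
a_3 = 1: 103/101
a_4 = 1: 155/152

155/152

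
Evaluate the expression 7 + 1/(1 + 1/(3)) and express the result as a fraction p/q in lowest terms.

Start with 3.
1 + 1/(3/1) = 1 + 1/3 = 4/3
7 + 1/(4/3) = 7 + 3/4 = 31/4

31/4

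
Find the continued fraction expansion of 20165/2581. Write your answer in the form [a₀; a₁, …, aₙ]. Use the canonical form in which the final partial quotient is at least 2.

20165 = 7·2581 + 2098, so a_0 = 7
2581 = 1·2098 + 483, so a_1 = 1
2098 = 4·483 + 166, so a_2 = 4
483 = 2·166 + 151, so a_3 = 2
166 = 1·151 + 15, so a_4 = 1
151 = 10·15 + 1, so a_5 = 10
15 = 15·1 + 0, so a_6 = 15

[7; 1, 4, 2, 1, 10, 15]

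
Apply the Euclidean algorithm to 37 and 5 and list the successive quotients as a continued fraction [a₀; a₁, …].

[7; 2, 2]

37 = 7·5 + 2, so a_0 = 7
5 = 2·2 + 1, so a_1 = 2
2 = 2·1 + 0, so a_2 = 2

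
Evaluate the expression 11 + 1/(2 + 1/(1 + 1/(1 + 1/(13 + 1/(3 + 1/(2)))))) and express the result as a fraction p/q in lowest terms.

5539/486

a_0 = 11: 11/1
a_1 = 2: 23/2
a_2 = 1: 34/3
a_3 = 1: 57/5
a_4 = 13: 775/68
a_5 = 3: 2382/209
a_6 = 2: 5539/486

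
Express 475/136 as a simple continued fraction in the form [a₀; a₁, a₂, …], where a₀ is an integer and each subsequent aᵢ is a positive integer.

[3; 2, 33, 2]

Repeatedly divide and take the remainder:
475 ÷ 136 → quotient 3, remainder 67
136 ÷ 67 → quotient 2, remainder 2
67 ÷ 2 → quotient 33, remainder 1
2 ÷ 1 → quotient 2, remainder 0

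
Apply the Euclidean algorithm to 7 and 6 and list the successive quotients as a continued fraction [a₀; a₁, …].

[1; 6]

7 = 1·6 + 1, so a_0 = 1
6 = 6·1 + 0, so a_1 = 6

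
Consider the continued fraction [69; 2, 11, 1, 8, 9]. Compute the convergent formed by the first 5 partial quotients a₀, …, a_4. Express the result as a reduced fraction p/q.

15494/223

Use the convergent recurrence hₖ = aₖ·hₖ₋₁ + hₖ₋₂ (and likewise for the denominators kₖ):
a_0 = 69: 69/1
a_1 = 2: 139/2
a_2 = 11: 1598/23
a_3 = 1: 1737/25
a_4 = 8: 15494/223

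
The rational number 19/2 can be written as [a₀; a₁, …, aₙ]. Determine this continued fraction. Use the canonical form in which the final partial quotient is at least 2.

[9; 2]

Apply division with remainder until the remainder is 0:
⌊19/2⌋ = 9, remainder 1
⌊2/1⌋ = 2, remainder 0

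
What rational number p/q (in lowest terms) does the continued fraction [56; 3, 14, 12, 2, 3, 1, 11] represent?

3212532/57035

Collapse the nested fraction from the inside out:
Start with 11.
1 + 1/(11/1) = 1 + 1/11 = 12/11
3 + 1/(12/11) = 3 + 11/12 = 47/12
2 + 1/(47/12) = 2 + 12/47 = 106/47
12 + 1/(106/47) = 12 + 47/106 = 1319/106
14 + 1/(1319/106) = 14 + 106/1319 = 18572/1319
3 + 1/(18572/1319) = 3 + 1319/18572 = 57035/18572
56 + 1/(57035/18572) = 56 + 18572/57035 = 3212532/57035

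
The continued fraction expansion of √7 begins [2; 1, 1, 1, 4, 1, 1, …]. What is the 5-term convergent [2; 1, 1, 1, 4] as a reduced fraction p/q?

Start with 4.
1 + 1/(4/1) = 1 + 1/4 = 5/4
1 + 1/(5/4) = 1 + 4/5 = 9/5
1 + 1/(9/5) = 1 + 5/9 = 14/9
2 + 1/(14/9) = 2 + 9/14 = 37/14

37/14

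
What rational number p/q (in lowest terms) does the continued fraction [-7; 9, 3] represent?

-193/28

a_0 = -7: -7/1
a_1 = 9: -62/9
a_2 = 3: -193/28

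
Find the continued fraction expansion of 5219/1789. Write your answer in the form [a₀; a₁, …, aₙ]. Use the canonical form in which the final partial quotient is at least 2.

5219 ÷ 1789 → quotient 2, remainder 1641
1789 ÷ 1641 → quotient 1, remainder 148
1641 ÷ 148 → quotient 11, remainder 13
148 ÷ 13 → quotient 11, remainder 5
13 ÷ 5 → quotient 2, remainder 3
5 ÷ 3 → quotient 1, remainder 2
3 ÷ 2 → quotient 1, remainder 1
2 ÷ 1 → quotient 2, remainder 0

[2; 1, 11, 11, 2, 1, 1, 2]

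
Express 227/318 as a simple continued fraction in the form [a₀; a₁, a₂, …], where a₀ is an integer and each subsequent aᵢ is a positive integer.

[0; 1, 2, 2, 45]

227 = 0·318 + 227, so a_0 = 0
318 = 1·227 + 91, so a_1 = 1
227 = 2·91 + 45, so a_2 = 2
91 = 2·45 + 1, so a_3 = 2
45 = 45·1 + 0, so a_4 = 45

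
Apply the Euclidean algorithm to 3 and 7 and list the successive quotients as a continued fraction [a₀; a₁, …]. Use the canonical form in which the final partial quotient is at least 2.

Run the Euclidean algorithm, recording each quotient:
3 ÷ 7 → quotient 0, remainder 3
7 ÷ 3 → quotient 2, remainder 1
3 ÷ 1 → quotient 3, remainder 0

[0; 2, 3]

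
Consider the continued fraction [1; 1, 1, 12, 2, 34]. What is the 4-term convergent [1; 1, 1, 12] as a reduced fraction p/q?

Compute successive convergents:
a_0 = 1: 1/1
a_1 = 1: 2/1
a_2 = 1: 3/2
a_3 = 12: 38/25

38/25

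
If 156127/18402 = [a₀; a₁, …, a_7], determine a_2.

15

156127 ÷ 18402 → quotient 8, remainder 8911
18402 ÷ 8911 → quotient 2, remainder 580
8911 ÷ 580 → quotient 15, remainder 211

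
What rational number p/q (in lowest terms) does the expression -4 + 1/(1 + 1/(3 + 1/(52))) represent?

-679/209

Build up convergents one term at a time:
a_0 = -4: -4/1
a_1 = 1: -3/1
a_2 = 3: -13/4
a_3 = 52: -679/209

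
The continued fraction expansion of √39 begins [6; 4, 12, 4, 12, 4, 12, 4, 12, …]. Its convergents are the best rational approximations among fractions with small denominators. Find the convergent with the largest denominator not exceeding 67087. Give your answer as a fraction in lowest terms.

List convergents until the denominator exceeds the bound:
a_0 = 6: 6/1  (≤ bound)
a_1 = 4: 25/4  (≤ bound)
a_2 = 12: 306/49  (≤ bound)
a_3 = 4: 1249/200  (≤ bound)
a_4 = 12: 15294/2449  (≤ bound)
a_5 = 4: 62425/9996  (≤ bound)
a_6 = 12: 764394/122401  (> 67087, stop)

62425/9996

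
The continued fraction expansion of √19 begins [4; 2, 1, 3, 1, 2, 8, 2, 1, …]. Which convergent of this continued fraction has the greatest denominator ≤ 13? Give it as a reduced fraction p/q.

a_0 = 4: 4/1  (≤ bound)
a_1 = 2: 9/2  (≤ bound)
a_2 = 1: 13/3  (≤ bound)
a_3 = 3: 48/11  (≤ bound)
a_4 = 1: 61/14  (> 13, stop)

48/11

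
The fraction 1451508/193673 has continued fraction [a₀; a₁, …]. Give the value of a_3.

12

⌊1451508/193673⌋ = 7, remainder 95797
⌊193673/95797⌋ = 2, remainder 2079
⌊95797/2079⌋ = 46, remainder 163
⌊2079/163⌋ = 12, remainder 123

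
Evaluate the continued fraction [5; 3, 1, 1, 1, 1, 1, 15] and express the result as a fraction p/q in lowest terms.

2390/453

Start with 15.
1 + 1/(15/1) = 1 + 1/15 = 16/15
1 + 1/(16/15) = 1 + 15/16 = 31/16
1 + 1/(31/16) = 1 + 16/31 = 47/31
1 + 1/(47/31) = 1 + 31/47 = 78/47
1 + 1/(78/47) = 1 + 47/78 = 125/78
3 + 1/(125/78) = 3 + 78/125 = 453/125
5 + 1/(453/125) = 5 + 125/453 = 2390/453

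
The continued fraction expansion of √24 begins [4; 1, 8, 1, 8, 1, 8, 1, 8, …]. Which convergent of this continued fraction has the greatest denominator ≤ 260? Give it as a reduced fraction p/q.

a_0 = 4: 4/1  (≤ bound)
a_1 = 1: 5/1  (≤ bound)
a_2 = 8: 44/9  (≤ bound)
a_3 = 1: 49/10  (≤ bound)
a_4 = 8: 436/89  (≤ bound)
a_5 = 1: 485/99  (≤ bound)
a_6 = 8: 4316/881  (> 260, stop)

485/99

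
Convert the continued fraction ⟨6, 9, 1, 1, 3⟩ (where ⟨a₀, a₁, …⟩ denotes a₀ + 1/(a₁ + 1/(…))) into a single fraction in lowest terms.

409/67

Work from the innermost term outward:
Start with 3.
1 + 1/(3/1) = 1 + 1/3 = 4/3
1 + 1/(4/3) = 1 + 3/4 = 7/4
9 + 1/(7/4) = 9 + 4/7 = 67/7
6 + 1/(67/7) = 6 + 7/67 = 409/67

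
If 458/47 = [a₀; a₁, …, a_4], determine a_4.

458 ÷ 47 → quotient 9, remainder 35
47 ÷ 35 → quotient 1, remainder 12
35 ÷ 12 → quotient 2, remainder 11
12 ÷ 11 → quotient 1, remainder 1
11 ÷ 1 → quotient 11, remainder 0

11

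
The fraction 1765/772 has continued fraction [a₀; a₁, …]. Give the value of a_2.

⌊1765/772⌋ = 2, remainder 221
⌊772/221⌋ = 3, remainder 109
⌊221/109⌋ = 2, remainder 3

2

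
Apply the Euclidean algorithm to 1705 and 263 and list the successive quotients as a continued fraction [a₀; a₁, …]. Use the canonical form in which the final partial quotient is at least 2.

1705 = 6·263 + 127, so a_0 = 6
263 = 2·127 + 9, so a_1 = 2
127 = 14·9 + 1, so a_2 = 14
9 = 9·1 + 0, so a_3 = 9

[6; 2, 14, 9]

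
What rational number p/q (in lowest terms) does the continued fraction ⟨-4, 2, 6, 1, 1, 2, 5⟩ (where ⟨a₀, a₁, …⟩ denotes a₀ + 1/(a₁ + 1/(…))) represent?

Compute successive convergents:
a_0 = -4: -4/1
a_1 = 2: -7/2
a_2 = 6: -46/13
a_3 = 1: -53/15
a_4 = 1: -99/28
a_5 = 2: -251/71
a_6 = 5: -1354/383

-1354/383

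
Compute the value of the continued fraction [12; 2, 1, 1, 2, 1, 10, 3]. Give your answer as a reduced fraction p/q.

7396/597

a_0 = 12: 12/1
a_1 = 2: 25/2
a_2 = 1: 37/3
a_3 = 1: 62/5
a_4 = 2: 161/13
a_5 = 1: 223/18
a_6 = 10: 2391/193
a_7 = 3: 7396/597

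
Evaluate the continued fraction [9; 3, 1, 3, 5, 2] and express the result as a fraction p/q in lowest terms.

Start with 2.
5 + 1/(2/1) = 5 + 1/2 = 11/2
3 + 1/(11/2) = 3 + 2/11 = 35/11
1 + 1/(35/11) = 1 + 11/35 = 46/35
3 + 1/(46/35) = 3 + 35/46 = 173/46
9 + 1/(173/46) = 9 + 46/173 = 1603/173

1603/173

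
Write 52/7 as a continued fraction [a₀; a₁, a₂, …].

[7; 2, 3]

Run the Euclidean algorithm, recording each quotient:
52 ÷ 7 → quotient 7, remainder 3
7 ÷ 3 → quotient 2, remainder 1
3 ÷ 1 → quotient 3, remainder 0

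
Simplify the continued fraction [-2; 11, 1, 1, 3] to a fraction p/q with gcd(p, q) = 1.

Collapse the nested fraction from the inside out:
Start with 3.
1 + 1/(3/1) = 1 + 1/3 = 4/3
1 + 1/(4/3) = 1 + 3/4 = 7/4
11 + 1/(7/4) = 11 + 4/7 = 81/7
-2 + 1/(81/7) = -2 + 7/81 = -155/81

-155/81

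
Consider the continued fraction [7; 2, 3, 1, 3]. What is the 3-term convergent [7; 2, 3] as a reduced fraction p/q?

52/7

a_0 = 7: 7/1
a_1 = 2: 15/2
a_2 = 3: 52/7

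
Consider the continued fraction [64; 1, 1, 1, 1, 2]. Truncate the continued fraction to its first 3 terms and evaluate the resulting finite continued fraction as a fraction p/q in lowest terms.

Work from the innermost term outward:
Start with 1.
1 + 1/(1/1) = 1 + 1/1 = 2/1
64 + 1/(2/1) = 64 + 1/2 = 129/2

129/2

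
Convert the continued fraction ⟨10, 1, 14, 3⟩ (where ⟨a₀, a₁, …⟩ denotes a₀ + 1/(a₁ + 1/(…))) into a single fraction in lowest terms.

Start with 3.
14 + 1/(3/1) = 14 + 1/3 = 43/3
1 + 1/(43/3) = 1 + 3/43 = 46/43
10 + 1/(46/43) = 10 + 43/46 = 503/46

503/46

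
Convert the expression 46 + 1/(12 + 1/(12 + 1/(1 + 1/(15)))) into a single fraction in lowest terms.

a_0 = 46: 46/1
a_1 = 12: 553/12
a_2 = 12: 6682/145
a_3 = 1: 7235/157
a_4 = 15: 115207/2500

115207/2500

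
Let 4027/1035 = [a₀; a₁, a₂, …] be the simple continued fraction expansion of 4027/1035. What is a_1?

1

4027 ÷ 1035 → quotient 3, remainder 922
1035 ÷ 922 → quotient 1, remainder 113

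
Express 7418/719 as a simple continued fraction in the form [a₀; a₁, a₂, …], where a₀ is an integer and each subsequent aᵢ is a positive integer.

⌊7418/719⌋ = 10, remainder 228
⌊719/228⌋ = 3, remainder 35
⌊228/35⌋ = 6, remainder 18
⌊35/18⌋ = 1, remainder 17
⌊18/17⌋ = 1, remainder 1
⌊17/1⌋ = 17, remainder 0

[10; 3, 6, 1, 1, 17]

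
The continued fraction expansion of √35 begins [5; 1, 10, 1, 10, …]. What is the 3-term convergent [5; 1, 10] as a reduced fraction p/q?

65/11

Start with 10.
1 + 1/(10/1) = 1 + 1/10 = 11/10
5 + 1/(11/10) = 5 + 10/11 = 65/11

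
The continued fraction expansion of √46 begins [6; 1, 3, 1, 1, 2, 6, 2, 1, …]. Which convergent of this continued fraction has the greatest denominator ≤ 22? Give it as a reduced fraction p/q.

List convergents until the denominator exceeds the bound:
a_0 = 6: 6/1  (≤ bound)
a_1 = 1: 7/1  (≤ bound)
a_2 = 3: 27/4  (≤ bound)
a_3 = 1: 34/5  (≤ bound)
a_4 = 1: 61/9  (≤ bound)
a_5 = 2: 156/23  (> 22, stop)

61/9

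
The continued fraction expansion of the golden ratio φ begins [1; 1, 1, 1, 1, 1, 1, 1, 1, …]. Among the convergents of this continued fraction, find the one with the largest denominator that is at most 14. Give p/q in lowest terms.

21/13

a_0 = 1: 1/1  (≤ bound)
a_1 = 1: 2/1  (≤ bound)
a_2 = 1: 3/2  (≤ bound)
a_3 = 1: 5/3  (≤ bound)
a_4 = 1: 8/5  (≤ bound)
a_5 = 1: 13/8  (≤ bound)
a_6 = 1: 21/13  (≤ bound)
a_7 = 1: 34/21  (> 14, stop)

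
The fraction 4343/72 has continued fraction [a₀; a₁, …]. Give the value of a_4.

2

Apply division with remainder until the remainder is 0:
⌊4343/72⌋ = 60, remainder 23
⌊72/23⌋ = 3, remainder 3
⌊23/3⌋ = 7, remainder 2
⌊3/2⌋ = 1, remainder 1
⌊2/1⌋ = 2, remainder 0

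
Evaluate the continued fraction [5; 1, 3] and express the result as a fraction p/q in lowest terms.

Compute successive convergents:
a_0 = 5: 5/1
a_1 = 1: 6/1
a_2 = 3: 23/4

23/4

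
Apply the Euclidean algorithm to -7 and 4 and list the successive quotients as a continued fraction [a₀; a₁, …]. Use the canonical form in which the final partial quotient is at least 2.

[-2; 4]

-7 ÷ 4 → quotient -2, remainder 1
4 ÷ 1 → quotient 4, remainder 0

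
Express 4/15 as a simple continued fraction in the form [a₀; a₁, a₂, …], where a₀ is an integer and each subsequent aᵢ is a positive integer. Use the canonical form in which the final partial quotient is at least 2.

Run the Euclidean algorithm, recording each quotient:
4 = 0·15 + 4, so a_0 = 0
15 = 3·4 + 3, so a_1 = 3
4 = 1·3 + 1, so a_2 = 1
3 = 3·1 + 0, so a_3 = 3

[0; 3, 1, 3]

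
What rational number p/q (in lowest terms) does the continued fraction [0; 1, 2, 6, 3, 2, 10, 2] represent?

2077/3039

a_0 = 0: 0/1
a_1 = 1: 1/1
a_2 = 2: 2/3
a_3 = 6: 13/19
a_4 = 3: 41/60
a_5 = 2: 95/139
a_6 = 10: 991/1450
a_7 = 2: 2077/3039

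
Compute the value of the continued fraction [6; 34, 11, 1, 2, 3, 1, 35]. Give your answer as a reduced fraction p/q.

1117375/185323

Build up convergents one term at a time:
a_0 = 6: 6/1
a_1 = 34: 205/34
a_2 = 11: 2261/375
a_3 = 1: 2466/409
a_4 = 2: 7193/1193
a_5 = 3: 24045/3988
a_6 = 1: 31238/5181
a_7 = 35: 1117375/185323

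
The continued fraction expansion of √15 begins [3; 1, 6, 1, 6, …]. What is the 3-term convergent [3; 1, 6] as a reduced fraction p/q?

27/7

Work from the innermost term outward:
Start with 6.
1 + 1/(6/1) = 1 + 1/6 = 7/6
3 + 1/(7/6) = 3 + 6/7 = 27/7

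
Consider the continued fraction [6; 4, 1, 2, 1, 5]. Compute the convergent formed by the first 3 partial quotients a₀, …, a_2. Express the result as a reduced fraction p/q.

31/5

a_0 = 6: 6/1
a_1 = 4: 25/4
a_2 = 1: 31/5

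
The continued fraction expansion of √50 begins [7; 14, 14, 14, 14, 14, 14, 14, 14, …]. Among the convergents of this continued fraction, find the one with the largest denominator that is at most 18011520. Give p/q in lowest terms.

54608393/7722793

a_0 = 7: 7/1  (≤ bound)
a_1 = 14: 99/14  (≤ bound)
a_2 = 14: 1393/197  (≤ bound)
a_3 = 14: 19601/2772  (≤ bound)
a_4 = 14: 275807/39005  (≤ bound)
a_5 = 14: 3880899/548842  (≤ bound)
a_6 = 14: 54608393/7722793  (≤ bound)
a_7 = 14: 768398401/108667944  (> 18011520, stop)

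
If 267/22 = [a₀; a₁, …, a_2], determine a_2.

3

267 = 12·22 + 3, so a_0 = 12
22 = 7·3 + 1, so a_1 = 7
3 = 3·1 + 0, so a_2 = 3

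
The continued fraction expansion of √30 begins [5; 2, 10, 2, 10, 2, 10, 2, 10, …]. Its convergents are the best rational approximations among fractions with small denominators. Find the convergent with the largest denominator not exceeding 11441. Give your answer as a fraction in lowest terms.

a_0 = 5: 5/1  (≤ bound)
a_1 = 2: 11/2  (≤ bound)
a_2 = 10: 115/21  (≤ bound)
a_3 = 2: 241/44  (≤ bound)
a_4 = 10: 2525/461  (≤ bound)
a_5 = 2: 5291/966  (≤ bound)
a_6 = 10: 55435/10121  (≤ bound)
a_7 = 2: 116161/21208  (> 11441, stop)

55435/10121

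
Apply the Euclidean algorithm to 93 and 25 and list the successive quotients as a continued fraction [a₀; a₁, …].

93 ÷ 25 → quotient 3, remainder 18
25 ÷ 18 → quotient 1, remainder 7
18 ÷ 7 → quotient 2, remainder 4
7 ÷ 4 → quotient 1, remainder 3
4 ÷ 3 → quotient 1, remainder 1
3 ÷ 1 → quotient 3, remainder 0

[3; 1, 2, 1, 1, 3]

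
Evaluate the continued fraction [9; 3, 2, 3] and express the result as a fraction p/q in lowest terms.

a_0 = 9: 9/1
a_1 = 3: 28/3
a_2 = 2: 65/7
a_3 = 3: 223/24

223/24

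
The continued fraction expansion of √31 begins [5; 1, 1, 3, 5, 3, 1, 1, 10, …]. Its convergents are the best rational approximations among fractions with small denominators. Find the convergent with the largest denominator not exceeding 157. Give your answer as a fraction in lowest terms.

863/155

a_0 = 5: 5/1  (≤ bound)
a_1 = 1: 6/1  (≤ bound)
a_2 = 1: 11/2  (≤ bound)
a_3 = 3: 39/7  (≤ bound)
a_4 = 5: 206/37  (≤ bound)
a_5 = 3: 657/118  (≤ bound)
a_6 = 1: 863/155  (≤ bound)
a_7 = 1: 1520/273  (> 157, stop)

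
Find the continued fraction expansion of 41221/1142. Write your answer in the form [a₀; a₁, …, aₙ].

[36; 10, 2, 10, 2, 2]

Repeatedly divide and take the remainder:
⌊41221/1142⌋ = 36, remainder 109
⌊1142/109⌋ = 10, remainder 52
⌊109/52⌋ = 2, remainder 5
⌊52/5⌋ = 10, remainder 2
⌊5/2⌋ = 2, remainder 1
⌊2/1⌋ = 2, remainder 0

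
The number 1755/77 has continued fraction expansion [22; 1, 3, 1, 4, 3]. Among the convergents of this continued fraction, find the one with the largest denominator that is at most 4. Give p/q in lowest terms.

List convergents until the denominator exceeds the bound:
a_0 = 22: 22/1  (≤ bound)
a_1 = 1: 23/1  (≤ bound)
a_2 = 3: 91/4  (≤ bound)
a_3 = 1: 114/5  (> 4, stop)

91/4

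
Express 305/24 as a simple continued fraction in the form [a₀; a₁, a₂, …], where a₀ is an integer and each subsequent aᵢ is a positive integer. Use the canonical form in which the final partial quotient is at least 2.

[12; 1, 2, 2, 3]

305 ÷ 24 → quotient 12, remainder 17
24 ÷ 17 → quotient 1, remainder 7
17 ÷ 7 → quotient 2, remainder 3
7 ÷ 3 → quotient 2, remainder 1
3 ÷ 1 → quotient 3, remainder 0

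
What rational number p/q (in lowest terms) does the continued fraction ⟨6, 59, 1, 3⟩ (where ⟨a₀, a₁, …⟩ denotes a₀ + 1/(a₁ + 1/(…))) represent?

a_0 = 6: 6/1
a_1 = 59: 355/59
a_2 = 1: 361/60
a_3 = 3: 1438/239

1438/239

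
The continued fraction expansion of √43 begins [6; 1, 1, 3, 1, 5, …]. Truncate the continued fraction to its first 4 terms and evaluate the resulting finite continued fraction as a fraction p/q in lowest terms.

Start with 3.
1 + 1/(3/1) = 1 + 1/3 = 4/3
1 + 1/(4/3) = 1 + 3/4 = 7/4
6 + 1/(7/4) = 6 + 4/7 = 46/7

46/7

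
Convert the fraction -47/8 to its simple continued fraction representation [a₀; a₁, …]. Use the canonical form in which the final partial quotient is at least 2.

-47 = -6·8 + 1, so a_0 = -6
8 = 8·1 + 0, so a_1 = 8

[-6; 8]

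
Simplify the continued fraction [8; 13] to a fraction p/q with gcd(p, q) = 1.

a_0 = 8: 8/1
a_1 = 13: 105/13

105/13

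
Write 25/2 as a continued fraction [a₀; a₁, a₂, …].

[12; 2]

⌊25/2⌋ = 12, remainder 1
⌊2/1⌋ = 2, remainder 0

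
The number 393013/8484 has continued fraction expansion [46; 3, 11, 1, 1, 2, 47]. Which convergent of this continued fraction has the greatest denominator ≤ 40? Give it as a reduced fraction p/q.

1714/37

List convergents until the denominator exceeds the bound:
a_0 = 46: 46/1  (≤ bound)
a_1 = 3: 139/3  (≤ bound)
a_2 = 11: 1575/34  (≤ bound)
a_3 = 1: 1714/37  (≤ bound)
a_4 = 1: 3289/71  (> 40, stop)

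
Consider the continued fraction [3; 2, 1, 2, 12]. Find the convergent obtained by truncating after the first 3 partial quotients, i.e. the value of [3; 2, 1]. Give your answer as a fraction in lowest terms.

Use the convergent recurrence hₖ = aₖ·hₖ₋₁ + hₖ₋₂ (and likewise for the denominators kₖ):
a_0 = 3: 3/1
a_1 = 2: 7/2
a_2 = 1: 10/3

10/3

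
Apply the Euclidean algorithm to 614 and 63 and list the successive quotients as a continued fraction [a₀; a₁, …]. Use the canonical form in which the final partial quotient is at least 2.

614 ÷ 63 → quotient 9, remainder 47
63 ÷ 47 → quotient 1, remainder 16
47 ÷ 16 → quotient 2, remainder 15
16 ÷ 15 → quotient 1, remainder 1
15 ÷ 1 → quotient 15, remainder 0

[9; 1, 2, 1, 15]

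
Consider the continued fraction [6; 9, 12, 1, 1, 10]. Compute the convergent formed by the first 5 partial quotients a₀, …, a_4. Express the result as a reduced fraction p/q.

1387/227

a_0 = 6: 6/1
a_1 = 9: 55/9
a_2 = 12: 666/109
a_3 = 1: 721/118
a_4 = 1: 1387/227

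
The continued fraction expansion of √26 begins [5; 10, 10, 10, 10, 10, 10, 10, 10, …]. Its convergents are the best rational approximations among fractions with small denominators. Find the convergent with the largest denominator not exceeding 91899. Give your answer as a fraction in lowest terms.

a_0 = 5: 5/1  (≤ bound)
a_1 = 10: 51/10  (≤ bound)
a_2 = 10: 515/101  (≤ bound)
a_3 = 10: 5201/1020  (≤ bound)
a_4 = 10: 52525/10301  (≤ bound)
a_5 = 10: 530451/104030  (> 91899, stop)

52525/10301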